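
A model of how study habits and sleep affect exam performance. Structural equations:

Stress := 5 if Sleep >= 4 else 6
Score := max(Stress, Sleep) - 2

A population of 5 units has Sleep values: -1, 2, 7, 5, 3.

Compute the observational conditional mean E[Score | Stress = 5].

4

Conditioning on Stress=5 selects the 2 unit(s) with Sleep ∈ {7, 5}. Their Score values: 5, 3. Mean = 4.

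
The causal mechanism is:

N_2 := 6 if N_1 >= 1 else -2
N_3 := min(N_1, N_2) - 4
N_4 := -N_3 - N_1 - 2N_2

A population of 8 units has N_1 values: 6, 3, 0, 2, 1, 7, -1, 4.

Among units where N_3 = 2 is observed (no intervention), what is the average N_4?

Observing N_3=2 restricts to units where N_3's equation naturally yields 2: N_1 ∈ {6, 7}. In that subpopulation N_4 = -20, -21, mean -20.5.

-20.5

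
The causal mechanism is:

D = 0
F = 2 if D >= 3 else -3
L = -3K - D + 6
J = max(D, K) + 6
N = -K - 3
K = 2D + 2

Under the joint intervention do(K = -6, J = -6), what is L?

Setting K = -6, J = -6 by intervention discards those variables' equations.
L = -3K - D + 6  [with K=-6, D=0]  = 24

24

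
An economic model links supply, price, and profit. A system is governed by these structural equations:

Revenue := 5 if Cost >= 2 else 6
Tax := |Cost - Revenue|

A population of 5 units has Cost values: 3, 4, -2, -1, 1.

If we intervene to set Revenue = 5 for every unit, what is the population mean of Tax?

Under do(Revenue=5), Revenue's equation is replaced by Revenue=5 for every unit. Per-unit Tax: 2, 1, 7, 6, 4. Mean = 4.

4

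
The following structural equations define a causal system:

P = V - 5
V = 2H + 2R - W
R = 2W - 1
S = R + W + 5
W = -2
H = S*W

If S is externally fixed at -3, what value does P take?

-1

The intervention breaks the incoming arrows to S: S = R + W + 5 no longer applies, and S = -3.
R = 2W - 1  [with W=-2]  = -5
H = S*W  [with S=-3, W=-2]  = 6
V = 2H + 2R - W  [with H=6, R=-5, W=-2]  = 4
P = V - 5  [with V=4]  = -1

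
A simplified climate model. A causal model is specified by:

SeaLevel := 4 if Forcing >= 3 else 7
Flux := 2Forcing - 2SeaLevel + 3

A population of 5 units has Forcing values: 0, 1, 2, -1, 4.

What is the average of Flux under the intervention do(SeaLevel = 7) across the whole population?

-8.6

Every unit gets SeaLevel=7 under the intervention. Flux values become -11, -9, -7, -13, -3; E[Flux|do(SeaLevel=7)] = -8.6.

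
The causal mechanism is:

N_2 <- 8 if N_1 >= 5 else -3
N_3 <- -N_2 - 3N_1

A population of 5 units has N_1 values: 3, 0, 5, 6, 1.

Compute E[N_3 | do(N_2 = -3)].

-6

The intervention sets N_2=-3 in all 5 units regardless of N_1. Recomputing N_3 per unit gives -6, 3, -12, -15, 0; average -6.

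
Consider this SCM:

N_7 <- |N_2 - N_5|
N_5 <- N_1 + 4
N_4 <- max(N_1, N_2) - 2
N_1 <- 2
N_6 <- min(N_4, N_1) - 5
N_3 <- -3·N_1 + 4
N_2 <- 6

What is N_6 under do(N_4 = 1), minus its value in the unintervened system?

Under do(N_4=1), the mechanism N_4 <- max(N_1, N_2) - 2 is discarded; N_4 is fixed at 1.
N_6 = min(N_4, N_1) - 5  [with N_4=1, N_1=2]  = -4
Without intervention: N_4 = max(N_1, N_2) - 2  [with N_1=2, N_2=6]  = 4; N_6 = min(N_4, N_1) - 5  [with N_4=4, N_1=2]  = -3.
Change = -4 − (-3) = -1.

-1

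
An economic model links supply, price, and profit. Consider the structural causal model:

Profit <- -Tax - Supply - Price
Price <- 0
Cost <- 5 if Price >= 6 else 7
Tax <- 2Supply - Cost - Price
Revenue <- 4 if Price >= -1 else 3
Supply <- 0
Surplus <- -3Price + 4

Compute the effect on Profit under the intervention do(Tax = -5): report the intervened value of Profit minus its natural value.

The intervention breaks the incoming arrows to Tax: Tax <- 2Supply - Cost - Price no longer applies, and Tax = -5.
Profit = -Tax - Supply - Price  [with Tax=-5, Supply=0, Price=0]  = 5
Without intervention: Cost = 5 if Price >= 6 else 7  [with Price=0]  = 7; Tax = 2Supply - Cost - Price  [with Supply=0, Cost=7, Price=0]  = -7; Profit = -Tax - Supply - Price  [with Tax=-7, Supply=0, Price=0]  = 7.
Change = 5 − 7 = -2.

-2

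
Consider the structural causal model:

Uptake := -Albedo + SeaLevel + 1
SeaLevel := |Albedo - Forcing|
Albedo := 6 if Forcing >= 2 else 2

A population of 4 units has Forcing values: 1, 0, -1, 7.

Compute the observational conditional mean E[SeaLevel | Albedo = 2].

2

Observing Albedo=2 restricts to units where Albedo's equation naturally yields 2: Forcing ∈ {1, 0, -1}. In that subpopulation SeaLevel = 1, 2, 3, mean 2.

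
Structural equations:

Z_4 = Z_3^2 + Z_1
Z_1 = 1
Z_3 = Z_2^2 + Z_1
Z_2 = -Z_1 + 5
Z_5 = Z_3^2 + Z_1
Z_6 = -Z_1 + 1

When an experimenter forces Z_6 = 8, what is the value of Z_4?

do(Z_6=8) replaces the equation Z_6 = -Z_1 + 1 with the constant Z_6 = 8.
No directed path runs from Z_6 to Z_4, so Z_4 keeps its natural value.
Z_2 = -Z_1 + 5  [with Z_1=1]  = 4
Z_3 = Z_2^2 + Z_1  [with Z_2=4, Z_1=1]  = 17
Z_4 = Z_3^2 + Z_1  [with Z_3=17, Z_1=1]  = 290

290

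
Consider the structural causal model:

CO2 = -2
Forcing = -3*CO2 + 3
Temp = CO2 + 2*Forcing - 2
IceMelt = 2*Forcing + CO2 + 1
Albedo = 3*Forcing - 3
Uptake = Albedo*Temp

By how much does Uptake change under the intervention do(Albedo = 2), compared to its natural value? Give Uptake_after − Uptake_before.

The intervention breaks the incoming arrows to Albedo: Albedo = 3*Forcing - 3 no longer applies, and Albedo = 2.
Forcing = -3*CO2 + 3  [with CO2=-2]  = 9
Temp = CO2 + 2*Forcing - 2  [with CO2=-2, Forcing=9]  = 14
Uptake = Albedo*Temp  [with Albedo=2, Temp=14]  = 28
Without intervention: Forcing = -3*CO2 + 3  [with CO2=-2]  = 9; Temp = CO2 + 2*Forcing - 2  [with CO2=-2, Forcing=9]  = 14; Albedo = 3*Forcing - 3  [with Forcing=9]  = 24; Uptake = Albedo*Temp  [with Albedo=24, Temp=14]  = 336.
Change = 28 − 336 = -308.

-308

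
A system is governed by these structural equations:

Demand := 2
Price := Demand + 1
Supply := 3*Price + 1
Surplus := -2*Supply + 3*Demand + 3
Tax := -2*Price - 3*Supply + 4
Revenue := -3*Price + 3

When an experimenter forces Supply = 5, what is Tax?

do(Supply=5) replaces the equation Supply := 3*Price + 1 with the constant Supply = 5.
Price = Demand + 1  [with Demand=2]  = 3
Tax = -2*Price - 3*Supply + 4  [with Price=3, Supply=5]  = -17

-17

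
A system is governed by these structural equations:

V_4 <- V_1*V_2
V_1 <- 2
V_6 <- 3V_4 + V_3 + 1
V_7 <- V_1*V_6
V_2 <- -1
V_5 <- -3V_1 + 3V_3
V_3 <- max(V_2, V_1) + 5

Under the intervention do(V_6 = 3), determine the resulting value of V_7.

6

Intervening sets V_6 = 3 and removes its equation (V_6 <- 3V_4 + V_3 + 1).
V_7 = V_1*V_6  [with V_1=2, V_6=3]  = 6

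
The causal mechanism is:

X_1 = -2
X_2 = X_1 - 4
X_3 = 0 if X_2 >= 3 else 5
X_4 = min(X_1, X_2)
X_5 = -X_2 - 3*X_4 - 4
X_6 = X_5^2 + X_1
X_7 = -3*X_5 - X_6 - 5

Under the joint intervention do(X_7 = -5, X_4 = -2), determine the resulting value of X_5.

8

Under do(X_7 = -5, X_4 = -2), each intervened variable's structural equation is replaced by its fixed value.
X_2 = X_1 - 4  [with X_1=-2]  = -6
X_5 = -X_2 - 3*X_4 - 4  [with X_2=-6, X_4=-2]  = 8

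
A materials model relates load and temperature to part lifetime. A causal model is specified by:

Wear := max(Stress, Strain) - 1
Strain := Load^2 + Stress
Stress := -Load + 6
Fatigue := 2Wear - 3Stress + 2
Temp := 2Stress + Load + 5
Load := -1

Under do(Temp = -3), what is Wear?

Intervening sets Temp = -3 and removes its equation (Temp := 2Stress + Load + 5).
No directed path runs from Temp to Wear, so Wear keeps its natural value.
Stress = -Load + 6  [with Load=-1]  = 7
Strain = Load^2 + Stress  [with Load=-1, Stress=7]  = 8
Wear = max(Stress, Strain) - 1  [with Stress=7, Strain=8]  = 7

7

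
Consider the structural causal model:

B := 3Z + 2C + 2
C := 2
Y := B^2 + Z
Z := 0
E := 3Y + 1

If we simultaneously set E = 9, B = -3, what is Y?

9

Under do(E = 9, B = -3), each intervened variable's structural equation is replaced by its fixed value.
Y = B^2 + Z  [with B=-3, Z=0]  = 9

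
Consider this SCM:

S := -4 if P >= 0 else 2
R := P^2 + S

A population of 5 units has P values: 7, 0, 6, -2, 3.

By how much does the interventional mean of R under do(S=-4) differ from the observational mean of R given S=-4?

-3.9

The intervention sets S=-4 in all 5 units regardless of P. Recomputing R per unit gives 45, -4, 32, 0, 5; average 15.6.
E[R|S=-4] averages over only the 4 units with S=-4 (P = 7, 0, 6, 3): R = 45, -4, 32, 5, mean 19.5.
Difference = 15.6 − 19.5 = -3.9.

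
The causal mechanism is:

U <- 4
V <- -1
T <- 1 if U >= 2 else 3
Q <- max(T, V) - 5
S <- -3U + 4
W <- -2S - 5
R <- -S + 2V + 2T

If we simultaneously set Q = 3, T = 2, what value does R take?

10

The joint intervention fixes Q = 3, T = 2, removing each variable's own equation.
S = -3U + 4  [with U=4]  = -8
R = -S + 2V + 2T  [with S=-8, V=-1, T=2]  = 10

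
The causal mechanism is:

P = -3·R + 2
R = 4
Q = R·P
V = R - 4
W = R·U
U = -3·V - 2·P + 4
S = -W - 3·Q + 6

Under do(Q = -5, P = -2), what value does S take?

-11

The joint intervention fixes Q = -5, P = -2, removing each variable's own equation.
V = R - 4  [with R=4]  = 0
U = -3·V - 2·P + 4  [with V=0, P=-2]  = 8
W = R·U  [with R=4, U=8]  = 32
S = -W - 3·Q + 6  [with W=32, Q=-5]  = -11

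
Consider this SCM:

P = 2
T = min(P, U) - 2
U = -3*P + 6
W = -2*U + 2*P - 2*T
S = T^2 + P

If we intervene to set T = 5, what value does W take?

-6

The intervention breaks the incoming arrows to T: T = min(P, U) - 2 no longer applies, and T = 5.
U = -3*P + 6  [with P=2]  = 0
W = -2*U + 2*P - 2*T  [with U=0, P=2, T=5]  = -6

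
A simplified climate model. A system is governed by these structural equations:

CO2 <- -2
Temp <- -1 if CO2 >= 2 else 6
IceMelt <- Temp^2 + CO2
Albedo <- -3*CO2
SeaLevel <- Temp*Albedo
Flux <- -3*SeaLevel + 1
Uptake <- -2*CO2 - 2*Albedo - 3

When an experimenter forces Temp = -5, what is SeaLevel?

do(Temp=-5) replaces the equation Temp <- -1 if CO2 >= 2 else 6 with the constant Temp = -5.
Albedo = -3*CO2  [with CO2=-2]  = 6
SeaLevel = Temp*Albedo  [with Temp=-5, Albedo=6]  = -30

-30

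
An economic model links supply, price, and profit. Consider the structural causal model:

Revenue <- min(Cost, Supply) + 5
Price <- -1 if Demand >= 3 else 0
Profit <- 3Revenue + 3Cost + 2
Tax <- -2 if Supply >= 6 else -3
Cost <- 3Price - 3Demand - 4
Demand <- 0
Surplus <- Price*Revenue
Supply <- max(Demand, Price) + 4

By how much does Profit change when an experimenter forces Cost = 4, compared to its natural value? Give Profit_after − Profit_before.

48

The intervention breaks the incoming arrows to Cost: Cost <- 3Price - 3Demand - 4 no longer applies, and Cost = 4.
Price = -1 if Demand >= 3 else 0  [with Demand=0]  = 0
Supply = max(Demand, Price) + 4  [with Demand=0, Price=0]  = 4
Revenue = min(Cost, Supply) + 5  [with Cost=4, Supply=4]  = 9
Profit = 3Revenue + 3Cost + 2  [with Revenue=9, Cost=4]  = 41
Without intervention: Price = -1 if Demand >= 3 else 0  [with Demand=0]  = 0; Supply = max(Demand, Price) + 4  [with Demand=0, Price=0]  = 4; Cost = 3Price - 3Demand - 4  [with Price=0, Demand=0]  = -4; Revenue = min(Cost, Supply) + 5  [with Cost=-4, Supply=4]  = 1; Profit = 3Revenue + 3Cost + 2  [with Revenue=1, Cost=-4]  = -7.
Change = 41 − (-7) = 48.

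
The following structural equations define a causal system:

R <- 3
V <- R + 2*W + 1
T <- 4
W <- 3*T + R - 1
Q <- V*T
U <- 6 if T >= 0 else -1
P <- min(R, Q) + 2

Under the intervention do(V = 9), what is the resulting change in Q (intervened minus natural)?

-92

Intervening sets V = 9 and removes its equation (V <- R + 2*W + 1).
Q = V*T  [with V=9, T=4]  = 36
Without intervention: W = 3*T + R - 1  [with T=4, R=3]  = 14; V = R + 2*W + 1  [with R=3, W=14]  = 32; Q = V*T  [with V=32, T=4]  = 128.
Change = 36 − 128 = -92.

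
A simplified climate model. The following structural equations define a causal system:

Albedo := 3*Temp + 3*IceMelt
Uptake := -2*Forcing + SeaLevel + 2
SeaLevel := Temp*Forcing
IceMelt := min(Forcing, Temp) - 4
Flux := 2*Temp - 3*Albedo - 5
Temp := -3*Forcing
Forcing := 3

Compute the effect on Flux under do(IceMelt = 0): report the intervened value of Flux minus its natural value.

-117

The intervention breaks the incoming arrows to IceMelt: IceMelt := min(Forcing, Temp) - 4 no longer applies, and IceMelt = 0.
Temp = -3*Forcing  [with Forcing=3]  = -9
Albedo = 3*Temp + 3*IceMelt  [with Temp=-9, IceMelt=0]  = -27
Flux = 2*Temp - 3*Albedo - 5  [with Temp=-9, Albedo=-27]  = 58
Without intervention: Temp = -3*Forcing  [with Forcing=3]  = -9; IceMelt = min(Forcing, Temp) - 4  [with Forcing=3, Temp=-9]  = -13; Albedo = 3*Temp + 3*IceMelt  [with Temp=-9, IceMelt=-13]  = -66; Flux = 2*Temp - 3*Albedo - 5  [with Temp=-9, Albedo=-66]  = 175.
Change = 58 − 175 = -117.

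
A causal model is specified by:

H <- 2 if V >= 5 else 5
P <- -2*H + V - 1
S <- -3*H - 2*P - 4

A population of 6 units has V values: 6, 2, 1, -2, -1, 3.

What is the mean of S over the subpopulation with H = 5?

E[S|H=5] averages over only the 5 units with H=5 (V = 2, 1, -2, -1, 3): S = -1, 1, 7, 5, -3, mean 1.8.

1.8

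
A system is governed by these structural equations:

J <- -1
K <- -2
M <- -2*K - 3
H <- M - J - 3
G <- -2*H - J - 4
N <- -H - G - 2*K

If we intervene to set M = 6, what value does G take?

do(M=6) replaces the equation M <- -2*K - 3 with the constant M = 6.
H = M - J - 3  [with M=6, J=-1]  = 4
G = -2*H - J - 4  [with H=4, J=-1]  = -11

-11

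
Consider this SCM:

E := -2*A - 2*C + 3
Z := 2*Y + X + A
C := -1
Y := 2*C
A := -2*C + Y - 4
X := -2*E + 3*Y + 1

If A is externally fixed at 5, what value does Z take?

6

The intervention breaks the incoming arrows to A: A := -2*C + Y - 4 no longer applies, and A = 5.
Y = 2*C  [with C=-1]  = -2
E = -2*A - 2*C + 3  [with A=5, C=-1]  = -5
X = -2*E + 3*Y + 1  [with E=-5, Y=-2]  = 5
Z = 2*Y + X + A  [with Y=-2, X=5, A=5]  = 6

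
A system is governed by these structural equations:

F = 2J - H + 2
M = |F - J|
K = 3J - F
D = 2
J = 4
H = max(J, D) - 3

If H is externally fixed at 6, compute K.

8

The intervention breaks the incoming arrows to H: H = max(J, D) - 3 no longer applies, and H = 6.
F = 2J - H + 2  [with J=4, H=6]  = 4
K = 3J - F  [with J=4, F=4]  = 8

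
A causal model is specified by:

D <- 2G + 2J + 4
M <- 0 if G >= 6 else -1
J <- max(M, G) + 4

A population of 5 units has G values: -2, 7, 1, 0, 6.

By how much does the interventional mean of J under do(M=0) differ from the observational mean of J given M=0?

-3.7

The intervention sets M=0 in all 5 units regardless of G. Recomputing J per unit gives 4, 11, 5, 4, 10; average 6.8.
E[J|M=0] averages over only the 2 units with M=0 (G = 7, 6): J = 11, 10, mean 10.5.
Difference = 6.8 − 10.5 = -3.7.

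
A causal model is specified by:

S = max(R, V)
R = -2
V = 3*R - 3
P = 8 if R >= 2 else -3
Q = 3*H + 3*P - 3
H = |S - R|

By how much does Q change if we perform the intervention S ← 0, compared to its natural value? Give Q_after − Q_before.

Under do(S=0), the mechanism S = max(R, V) is discarded; S is fixed at 0.
P = 8 if R >= 2 else -3  [with R=-2]  = -3
H = |S - R|  [with S=0, R=-2]  = 2
Q = 3*H + 3*P - 3  [with H=2, P=-3]  = -6
Without intervention: P = 8 if R >= 2 else -3  [with R=-2]  = -3; V = 3*R - 3  [with R=-2]  = -9; S = max(R, V)  [with R=-2, V=-9]  = -2; H = |S - R|  [with S=-2, R=-2]  = 0; Q = 3*H + 3*P - 3  [with H=0, P=-3]  = -12.
Change = -6 − (-12) = 6.

6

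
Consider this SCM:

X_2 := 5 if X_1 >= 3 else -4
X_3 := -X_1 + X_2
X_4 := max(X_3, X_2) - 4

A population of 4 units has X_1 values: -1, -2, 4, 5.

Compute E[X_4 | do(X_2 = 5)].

Under do(X_2=5), X_2's equation is replaced by X_2=5 for every unit. Per-unit X_4: 2, 3, 1, 1. Mean = 1.75.

1.75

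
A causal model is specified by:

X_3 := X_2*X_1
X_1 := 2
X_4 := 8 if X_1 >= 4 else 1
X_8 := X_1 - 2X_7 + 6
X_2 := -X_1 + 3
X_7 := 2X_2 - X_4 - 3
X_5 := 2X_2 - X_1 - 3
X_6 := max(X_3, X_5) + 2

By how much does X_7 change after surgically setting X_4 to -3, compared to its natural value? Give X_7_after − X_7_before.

The intervention breaks the incoming arrows to X_4: X_4 := 8 if X_1 >= 4 else 1 no longer applies, and X_4 = -3.
X_2 = -X_1 + 3  [with X_1=2]  = 1
X_7 = 2X_2 - X_4 - 3  [with X_2=1, X_4=-3]  = 2
Without intervention: X_2 = -X_1 + 3  [with X_1=2]  = 1; X_4 = 8 if X_1 >= 4 else 1  [with X_1=2]  = 1; X_7 = 2X_2 - X_4 - 3  [with X_2=1, X_4=1]  = -2.
Change = 2 − (-2) = 4.

4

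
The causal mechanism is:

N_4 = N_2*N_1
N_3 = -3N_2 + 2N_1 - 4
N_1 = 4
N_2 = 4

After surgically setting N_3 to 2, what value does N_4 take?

16

The intervention breaks the incoming arrows to N_3: N_3 = -3N_2 + 2N_1 - 4 no longer applies, and N_3 = 2.
N_4 is not downstream of the intervention, so its value is determined by the original equations.
N_4 = N_2*N_1  [with N_2=4, N_1=4]  = 16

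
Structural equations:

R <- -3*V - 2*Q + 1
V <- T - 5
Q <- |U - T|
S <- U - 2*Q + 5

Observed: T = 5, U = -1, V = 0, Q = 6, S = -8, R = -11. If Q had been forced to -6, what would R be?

Under do(Q=-6), the mechanism Q <- |U - T| is discarded; Q is fixed at -6.
V = T - 5  [with T=5]  = 0
R = -3*V - 2*Q + 1  [with V=0, Q=-6]  = 13

13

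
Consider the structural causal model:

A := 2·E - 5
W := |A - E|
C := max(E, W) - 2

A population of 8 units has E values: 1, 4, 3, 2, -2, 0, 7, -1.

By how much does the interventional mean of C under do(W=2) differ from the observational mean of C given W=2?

do(W=2) breaks W's dependence on E. With W=2 fixed, C across the units is 0, 2, 1, 0, 0, 0, 5, 0, mean 1.
Conditioning on W=2 selects the 2 unit(s) with E ∈ {3, 7}. Their C values: 1, 5. Mean = 3.
Difference = 1 − 3 = -2.

-2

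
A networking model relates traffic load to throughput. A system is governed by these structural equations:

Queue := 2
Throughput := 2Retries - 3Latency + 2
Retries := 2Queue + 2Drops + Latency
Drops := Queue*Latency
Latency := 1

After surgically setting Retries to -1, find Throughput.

Intervening sets Retries = -1 and removes its equation (Retries := 2Queue + 2Drops + Latency).
Throughput = 2Retries - 3Latency + 2  [with Retries=-1, Latency=1]  = -3

-3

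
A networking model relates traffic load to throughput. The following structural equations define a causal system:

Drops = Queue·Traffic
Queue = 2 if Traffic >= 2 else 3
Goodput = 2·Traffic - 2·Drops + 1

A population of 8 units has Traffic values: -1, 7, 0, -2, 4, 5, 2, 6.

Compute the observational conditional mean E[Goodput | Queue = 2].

-8.6

E[Goodput|Queue=2] averages over only the 5 units with Queue=2 (Traffic = 7, 4, 5, 2, 6): Goodput = -13, -7, -9, -3, -11, mean -8.6.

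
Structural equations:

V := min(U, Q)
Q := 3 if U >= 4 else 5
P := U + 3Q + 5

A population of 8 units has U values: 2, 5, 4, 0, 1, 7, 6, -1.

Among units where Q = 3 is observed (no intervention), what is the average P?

19.5

Observing Q=3 restricts to units where Q's equation naturally yields 3: U ∈ {5, 4, 7, 6}. In that subpopulation P = 19, 18, 21, 20, mean 19.5.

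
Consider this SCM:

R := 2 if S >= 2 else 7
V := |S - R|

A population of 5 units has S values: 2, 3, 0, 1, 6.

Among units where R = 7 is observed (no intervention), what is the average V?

6.5

E[V|R=7] averages over only the 2 units with R=7 (S = 0, 1): V = 7, 6, mean 6.5.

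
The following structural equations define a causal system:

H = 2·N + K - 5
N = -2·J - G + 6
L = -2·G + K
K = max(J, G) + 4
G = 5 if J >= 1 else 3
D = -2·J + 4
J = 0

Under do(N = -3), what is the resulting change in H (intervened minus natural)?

The intervention breaks the incoming arrows to N: N = -2·J - G + 6 no longer applies, and N = -3.
G = 5 if J >= 1 else 3  [with J=0]  = 3
K = max(J, G) + 4  [with J=0, G=3]  = 7
H = 2·N + K - 5  [with N=-3, K=7]  = -4
Without intervention: G = 5 if J >= 1 else 3  [with J=0]  = 3; N = -2·J - G + 6  [with J=0, G=3]  = 3; K = max(J, G) + 4  [with J=0, G=3]  = 7; H = 2·N + K - 5  [with N=3, K=7]  = 8.
Change = -4 − 8 = -12.

-12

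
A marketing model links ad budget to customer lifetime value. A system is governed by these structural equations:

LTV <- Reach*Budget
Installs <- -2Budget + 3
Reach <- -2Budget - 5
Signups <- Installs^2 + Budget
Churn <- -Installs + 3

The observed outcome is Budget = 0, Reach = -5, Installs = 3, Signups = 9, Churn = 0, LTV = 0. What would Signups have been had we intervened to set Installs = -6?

36

The intervention breaks the incoming arrows to Installs: Installs <- -2Budget + 3 no longer applies, and Installs = -6.
Signups = Installs^2 + Budget  [with Installs=-6, Budget=0]  = 36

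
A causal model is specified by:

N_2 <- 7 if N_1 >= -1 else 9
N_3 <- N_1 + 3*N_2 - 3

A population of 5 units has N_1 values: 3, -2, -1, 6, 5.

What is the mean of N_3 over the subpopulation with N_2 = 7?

21.25

E[N_3|N_2=7] averages over only the 4 units with N_2=7 (N_1 = 3, -1, 6, 5): N_3 = 21, 17, 24, 23, mean 21.25.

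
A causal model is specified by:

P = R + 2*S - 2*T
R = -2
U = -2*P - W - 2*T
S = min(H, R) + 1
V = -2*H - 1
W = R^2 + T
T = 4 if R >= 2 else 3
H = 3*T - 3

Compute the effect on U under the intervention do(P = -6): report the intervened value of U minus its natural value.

Intervening sets P = -6 and removes its equation (P = R + 2*S - 2*T).
T = 4 if R >= 2 else 3  [with R=-2]  = 3
W = R^2 + T  [with R=-2, T=3]  = 7
U = -2*P - W - 2*T  [with P=-6, W=7, T=3]  = -1
Without intervention: T = 4 if R >= 2 else 3  [with R=-2]  = 3; W = R^2 + T  [with R=-2, T=3]  = 7; H = 3*T - 3  [with T=3]  = 6; S = min(H, R) + 1  [with H=6, R=-2]  = -1; P = R + 2*S - 2*T  [with R=-2, S=-1, T=3]  = -10; U = -2*P - W - 2*T  [with P=-10, W=7, T=3]  = 7.
Change = -1 − 7 = -8.

-8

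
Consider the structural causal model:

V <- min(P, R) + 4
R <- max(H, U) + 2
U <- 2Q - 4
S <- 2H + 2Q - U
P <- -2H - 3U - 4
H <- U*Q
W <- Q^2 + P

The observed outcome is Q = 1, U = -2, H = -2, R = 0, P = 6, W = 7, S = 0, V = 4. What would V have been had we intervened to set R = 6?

10

do(R=6) replaces the equation R <- max(H, U) + 2 with the constant R = 6.
U = 2Q - 4  [with Q=1]  = -2
H = U*Q  [with U=-2, Q=1]  = -2
P = -2H - 3U - 4  [with H=-2, U=-2]  = 6
V = min(P, R) + 4  [with P=6, R=6]  = 10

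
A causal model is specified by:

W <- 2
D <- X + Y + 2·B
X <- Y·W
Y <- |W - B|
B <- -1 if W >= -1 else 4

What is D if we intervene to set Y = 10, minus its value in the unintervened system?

21

do(Y=10) replaces the equation Y <- |W - B| with the constant Y = 10.
B = -1 if W >= -1 else 4  [with W=2]  = -1
X = Y·W  [with Y=10, W=2]  = 20
D = X + Y + 2·B  [with X=20, Y=10, B=-1]  = 28
Without intervention: B = -1 if W >= -1 else 4  [with W=2]  = -1; Y = |W - B|  [with W=2, B=-1]  = 3; X = Y·W  [with Y=3, W=2]  = 6; D = X + Y + 2·B  [with X=6, Y=3, B=-1]  = 7.
Change = 28 − 7 = 21.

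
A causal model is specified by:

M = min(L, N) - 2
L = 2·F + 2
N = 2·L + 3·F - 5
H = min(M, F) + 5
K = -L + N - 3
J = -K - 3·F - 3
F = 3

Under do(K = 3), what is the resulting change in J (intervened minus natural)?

6

Intervening sets K = 3 and removes its equation (K = -L + N - 3).
J = -K - 3·F - 3  [with K=3, F=3]  = -15
Without intervention: L = 2·F + 2  [with F=3]  = 8; N = 2·L + 3·F - 5  [with L=8, F=3]  = 20; K = -L + N - 3  [with L=8, N=20]  = 9; J = -K - 3·F - 3  [with K=9, F=3]  = -21.
Change = -15 − (-21) = 6.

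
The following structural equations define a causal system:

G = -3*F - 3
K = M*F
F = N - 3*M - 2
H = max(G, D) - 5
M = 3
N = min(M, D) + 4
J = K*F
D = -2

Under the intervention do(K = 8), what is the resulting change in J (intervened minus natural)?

-315

Intervening sets K = 8 and removes its equation (K = M*F).
N = min(M, D) + 4  [with M=3, D=-2]  = 2
F = N - 3*M - 2  [with N=2, M=3]  = -9
J = K*F  [with K=8, F=-9]  = -72
Without intervention: N = min(M, D) + 4  [with M=3, D=-2]  = 2; F = N - 3*M - 2  [with N=2, M=3]  = -9; K = M*F  [with M=3, F=-9]  = -27; J = K*F  [with K=-27, F=-9]  = 243.
Change = -72 − 243 = -315.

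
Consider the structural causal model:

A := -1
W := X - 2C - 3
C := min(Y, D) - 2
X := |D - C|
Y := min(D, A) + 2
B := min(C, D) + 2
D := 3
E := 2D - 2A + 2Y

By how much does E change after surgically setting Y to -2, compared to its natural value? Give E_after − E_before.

The intervention breaks the incoming arrows to Y: Y := min(D, A) + 2 no longer applies, and Y = -2.
E = 2D - 2A + 2Y  [with D=3, A=-1, Y=-2]  = 4
Without intervention: Y = min(D, A) + 2  [with D=3, A=-1]  = 1; E = 2D - 2A + 2Y  [with D=3, A=-1, Y=1]  = 10.
Change = 4 − 10 = -6.

-6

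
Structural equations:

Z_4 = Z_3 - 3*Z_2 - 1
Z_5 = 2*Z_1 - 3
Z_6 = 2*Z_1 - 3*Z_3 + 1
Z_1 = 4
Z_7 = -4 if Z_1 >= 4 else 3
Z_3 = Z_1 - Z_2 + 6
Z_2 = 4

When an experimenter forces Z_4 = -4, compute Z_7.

The intervention breaks the incoming arrows to Z_4: Z_4 = Z_3 - 3*Z_2 - 1 no longer applies, and Z_4 = -4.
No directed path runs from Z_4 to Z_7, so Z_7 keeps its natural value.
Z_7 = -4 if Z_1 >= 4 else 3  [with Z_1=4]  = -4

-4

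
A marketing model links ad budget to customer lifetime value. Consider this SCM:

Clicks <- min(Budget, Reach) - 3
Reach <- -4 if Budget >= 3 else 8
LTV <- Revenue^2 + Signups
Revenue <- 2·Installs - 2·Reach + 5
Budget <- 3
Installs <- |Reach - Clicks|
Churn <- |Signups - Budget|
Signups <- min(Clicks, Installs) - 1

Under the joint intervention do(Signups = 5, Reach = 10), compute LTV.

Under do(Signups = 5, Reach = 10), each intervened variable's structural equation is replaced by its fixed value.
Clicks = min(Budget, Reach) - 3  [with Budget=3, Reach=10]  = 0
Installs = |Reach - Clicks|  [with Reach=10, Clicks=0]  = 10
Revenue = 2·Installs - 2·Reach + 5  [with Installs=10, Reach=10]  = 5
LTV = Revenue^2 + Signups  [with Revenue=5, Signups=5]  = 30

30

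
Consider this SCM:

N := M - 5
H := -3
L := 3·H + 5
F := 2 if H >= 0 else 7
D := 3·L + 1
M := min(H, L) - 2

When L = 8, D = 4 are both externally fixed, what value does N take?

-10

Setting L = 8, D = 4 by intervention discards those variables' equations.
M = min(H, L) - 2  [with H=-3, L=8]  = -5
N = M - 5  [with M=-5]  = -10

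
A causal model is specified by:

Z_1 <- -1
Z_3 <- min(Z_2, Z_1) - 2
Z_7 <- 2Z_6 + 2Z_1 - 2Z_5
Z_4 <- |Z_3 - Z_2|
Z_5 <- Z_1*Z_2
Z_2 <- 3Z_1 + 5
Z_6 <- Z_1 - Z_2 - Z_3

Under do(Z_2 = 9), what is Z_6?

Under do(Z_2=9), the mechanism Z_2 <- 3Z_1 + 5 is discarded; Z_2 is fixed at 9.
Z_3 = min(Z_2, Z_1) - 2  [with Z_2=9, Z_1=-1]  = -3
Z_6 = Z_1 - Z_2 - Z_3  [with Z_1=-1, Z_2=9, Z_3=-3]  = -7

-7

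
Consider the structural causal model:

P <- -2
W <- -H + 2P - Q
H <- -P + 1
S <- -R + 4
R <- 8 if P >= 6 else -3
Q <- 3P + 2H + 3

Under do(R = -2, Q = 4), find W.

Under do(R = -2, Q = 4), each intervened variable's structural equation is replaced by its fixed value.
H = -P + 1  [with P=-2]  = 3
W = -H + 2P - Q  [with H=3, P=-2, Q=4]  = -11

-11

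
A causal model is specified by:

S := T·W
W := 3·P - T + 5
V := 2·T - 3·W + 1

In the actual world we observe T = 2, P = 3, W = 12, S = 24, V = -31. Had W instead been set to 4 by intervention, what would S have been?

The intervention breaks the incoming arrows to W: W := 3·P - T + 5 no longer applies, and W = 4.
S = T·W  [with T=2, W=4]  = 8

8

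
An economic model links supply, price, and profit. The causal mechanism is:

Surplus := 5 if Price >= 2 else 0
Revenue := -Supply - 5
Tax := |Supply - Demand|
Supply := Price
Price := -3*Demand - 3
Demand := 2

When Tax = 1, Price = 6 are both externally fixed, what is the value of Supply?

6

Setting Tax = 1, Price = 6 by intervention discards those variables' equations.
Supply = Price  [with Price=6]  = 6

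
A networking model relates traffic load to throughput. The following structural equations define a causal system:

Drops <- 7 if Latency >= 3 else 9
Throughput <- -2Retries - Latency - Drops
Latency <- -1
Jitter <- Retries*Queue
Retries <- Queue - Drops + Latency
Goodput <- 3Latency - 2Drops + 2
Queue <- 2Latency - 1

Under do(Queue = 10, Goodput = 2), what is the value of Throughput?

-8

Under do(Queue = 10, Goodput = 2), each intervened variable's structural equation is replaced by its fixed value.
Drops = 7 if Latency >= 3 else 9  [with Latency=-1]  = 9
Retries = Queue - Drops + Latency  [with Queue=10, Drops=9, Latency=-1]  = 0
Throughput = -2Retries - Latency - Drops  [with Retries=0, Latency=-1, Drops=9]  = -8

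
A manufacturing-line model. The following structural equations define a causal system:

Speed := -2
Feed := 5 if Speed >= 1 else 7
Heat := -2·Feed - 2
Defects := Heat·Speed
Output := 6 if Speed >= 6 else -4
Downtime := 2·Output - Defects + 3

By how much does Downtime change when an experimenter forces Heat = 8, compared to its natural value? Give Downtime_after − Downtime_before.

48

The intervention breaks the incoming arrows to Heat: Heat := -2·Feed - 2 no longer applies, and Heat = 8.
Defects = Heat·Speed  [with Heat=8, Speed=-2]  = -16
Output = 6 if Speed >= 6 else -4  [with Speed=-2]  = -4
Downtime = 2·Output - Defects + 3  [with Output=-4, Defects=-16]  = 11
Without intervention: Feed = 5 if Speed >= 1 else 7  [with Speed=-2]  = 7; Heat = -2·Feed - 2  [with Feed=7]  = -16; Defects = Heat·Speed  [with Heat=-16, Speed=-2]  = 32; Output = 6 if Speed >= 6 else -4  [with Speed=-2]  = -4; Downtime = 2·Output - Defects + 3  [with Output=-4, Defects=32]  = -37.
Change = 11 − (-37) = 48.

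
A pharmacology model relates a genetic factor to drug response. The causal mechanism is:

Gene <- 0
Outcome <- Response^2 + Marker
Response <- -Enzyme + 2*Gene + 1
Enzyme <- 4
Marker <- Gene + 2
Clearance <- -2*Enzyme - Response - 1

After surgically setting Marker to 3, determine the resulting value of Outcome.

The intervention breaks the incoming arrows to Marker: Marker <- Gene + 2 no longer applies, and Marker = 3.
Response = -Enzyme + 2*Gene + 1  [with Enzyme=4, Gene=0]  = -3
Outcome = Response^2 + Marker  [with Response=-3, Marker=3]  = 12

12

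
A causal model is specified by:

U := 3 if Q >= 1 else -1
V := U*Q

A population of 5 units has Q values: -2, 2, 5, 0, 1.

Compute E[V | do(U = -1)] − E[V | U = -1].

do(U=-1) breaks U's dependence on Q. With U=-1 fixed, V across the units is 2, -2, -5, 0, -1, mean -1.2.
Conditioning on U=-1 selects the 2 unit(s) with Q ∈ {-2, 0}. Their V values: 2, 0. Mean = 1.
Difference = -1.2 − 1 = -2.2.

-2.2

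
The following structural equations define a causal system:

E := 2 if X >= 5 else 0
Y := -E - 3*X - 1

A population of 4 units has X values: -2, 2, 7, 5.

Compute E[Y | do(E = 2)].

do(E=2) breaks E's dependence on X. With E=2 fixed, Y across the units is 3, -9, -24, -18, mean -12.

-12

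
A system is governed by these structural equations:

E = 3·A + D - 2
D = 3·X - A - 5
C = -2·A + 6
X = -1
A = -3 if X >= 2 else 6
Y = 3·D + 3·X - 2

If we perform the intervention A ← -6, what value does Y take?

Under do(A=-6), the mechanism A = -3 if X >= 2 else 6 is discarded; A is fixed at -6.
D = 3·X - A - 5  [with X=-1, A=-6]  = -2
Y = 3·D + 3·X - 2  [with D=-2, X=-1]  = -11

-11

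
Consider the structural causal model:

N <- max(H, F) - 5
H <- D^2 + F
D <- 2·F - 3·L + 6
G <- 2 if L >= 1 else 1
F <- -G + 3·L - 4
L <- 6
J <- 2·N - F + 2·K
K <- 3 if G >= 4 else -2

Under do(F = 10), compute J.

The intervention breaks the incoming arrows to F: F <- -G + 3·L - 4 no longer applies, and F = 10.
G = 2 if L >= 1 else 1  [with L=6]  = 2
D = 2·F - 3·L + 6  [with F=10, L=6]  = 8
H = D^2 + F  [with D=8, F=10]  = 74
K = 3 if G >= 4 else -2  [with G=2]  = -2
N = max(H, F) - 5  [with H=74, F=10]  = 69
J = 2·N - F + 2·K  [with N=69, F=10, K=-2]  = 124

124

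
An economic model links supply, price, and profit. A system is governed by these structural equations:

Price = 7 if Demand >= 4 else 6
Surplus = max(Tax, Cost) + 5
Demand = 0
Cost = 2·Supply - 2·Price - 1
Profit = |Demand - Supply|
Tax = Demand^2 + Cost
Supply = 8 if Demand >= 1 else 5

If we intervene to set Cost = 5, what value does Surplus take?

10

The intervention breaks the incoming arrows to Cost: Cost = 2·Supply - 2·Price - 1 no longer applies, and Cost = 5.
Tax = Demand^2 + Cost  [with Demand=0, Cost=5]  = 5
Surplus = max(Tax, Cost) + 5  [with Tax=5, Cost=5]  = 10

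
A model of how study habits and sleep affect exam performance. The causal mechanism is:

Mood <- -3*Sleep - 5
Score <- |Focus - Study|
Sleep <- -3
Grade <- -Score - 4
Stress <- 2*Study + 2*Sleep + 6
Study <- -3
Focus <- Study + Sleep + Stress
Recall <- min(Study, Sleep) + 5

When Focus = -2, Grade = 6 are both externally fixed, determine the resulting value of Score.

The joint intervention fixes Focus = -2, Grade = 6, removing each variable's own equation.
Score = |Focus - Study|  [with Focus=-2, Study=-3]  = 1

1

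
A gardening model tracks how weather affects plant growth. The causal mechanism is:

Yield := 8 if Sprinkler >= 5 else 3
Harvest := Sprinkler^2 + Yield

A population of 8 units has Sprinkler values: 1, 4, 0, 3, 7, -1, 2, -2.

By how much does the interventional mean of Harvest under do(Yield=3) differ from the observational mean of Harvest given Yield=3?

Every unit gets Yield=3 under the intervention. Harvest values become 4, 19, 3, 12, 52, 4, 7, 7; E[Harvest|do(Yield=3)] = 13.5.
E[Harvest|Yield=3] averages over only the 7 units with Yield=3 (Sprinkler = 1, 4, 0, 3, -1, 2, -2): Harvest = 4, 19, 3, 12, 4, 7, 7, mean 8.
Difference = 13.5 − 8 = 5.5.

5.5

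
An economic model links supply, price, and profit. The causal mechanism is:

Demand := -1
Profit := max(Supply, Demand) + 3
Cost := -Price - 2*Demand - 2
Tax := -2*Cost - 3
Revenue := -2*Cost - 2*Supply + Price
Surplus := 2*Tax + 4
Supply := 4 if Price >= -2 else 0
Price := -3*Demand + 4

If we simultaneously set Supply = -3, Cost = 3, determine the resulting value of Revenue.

7

Setting Supply = -3, Cost = 3 by intervention discards those variables' equations.
Price = -3*Demand + 4  [with Demand=-1]  = 7
Revenue = -2*Cost - 2*Supply + Price  [with Cost=3, Supply=-3, Price=7]  = 7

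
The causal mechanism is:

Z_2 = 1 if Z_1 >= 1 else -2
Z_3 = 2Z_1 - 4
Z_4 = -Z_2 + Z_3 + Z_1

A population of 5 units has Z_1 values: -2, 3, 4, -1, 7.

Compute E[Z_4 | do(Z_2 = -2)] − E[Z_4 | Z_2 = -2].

11.1

Every unit gets Z_2=-2 under the intervention. Z_4 values become -8, 7, 10, -5, 19; E[Z_4|do(Z_2=-2)] = 4.6.
Observing Z_2=-2 restricts to units where Z_2's equation naturally yields -2: Z_1 ∈ {-2, -1}. In that subpopulation Z_4 = -8, -5, mean -6.5.
Difference = 4.6 − (-6.5) = 11.1.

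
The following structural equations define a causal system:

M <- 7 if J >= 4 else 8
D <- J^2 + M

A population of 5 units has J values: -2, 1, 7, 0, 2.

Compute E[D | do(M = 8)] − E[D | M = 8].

9.35

Every unit gets M=8 under the intervention. D values become 12, 9, 57, 8, 12; E[D|do(M=8)] = 19.6.
Observing M=8 restricts to units where M's equation naturally yields 8: J ∈ {-2, 1, 0, 2}. In that subpopulation D = 12, 9, 8, 12, mean 10.25.
Difference = 19.6 − 10.25 = 9.35.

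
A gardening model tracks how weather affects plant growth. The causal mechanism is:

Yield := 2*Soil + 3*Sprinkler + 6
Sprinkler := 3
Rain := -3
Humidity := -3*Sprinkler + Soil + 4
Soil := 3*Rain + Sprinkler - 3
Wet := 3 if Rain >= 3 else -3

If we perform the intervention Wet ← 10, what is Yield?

Under do(Wet=10), the mechanism Wet := 3 if Rain >= 3 else -3 is discarded; Wet is fixed at 10.
Since Yield is not a descendant of the intervened variable, it is unaffected.
Soil = 3*Rain + Sprinkler - 3  [with Rain=-3, Sprinkler=3]  = -9
Yield = 2*Soil + 3*Sprinkler + 6  [with Soil=-9, Sprinkler=3]  = -3

-3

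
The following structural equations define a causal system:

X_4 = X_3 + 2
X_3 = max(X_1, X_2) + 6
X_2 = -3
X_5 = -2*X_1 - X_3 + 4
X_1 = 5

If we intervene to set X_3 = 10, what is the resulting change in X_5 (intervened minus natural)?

do(X_3=10) replaces the equation X_3 = max(X_1, X_2) + 6 with the constant X_3 = 10.
X_5 = -2*X_1 - X_3 + 4  [with X_1=5, X_3=10]  = -16
Without intervention: X_3 = max(X_1, X_2) + 6  [with X_1=5, X_2=-3]  = 11; X_5 = -2*X_1 - X_3 + 4  [with X_1=5, X_3=11]  = -17.
Change = -16 − (-17) = 1.

1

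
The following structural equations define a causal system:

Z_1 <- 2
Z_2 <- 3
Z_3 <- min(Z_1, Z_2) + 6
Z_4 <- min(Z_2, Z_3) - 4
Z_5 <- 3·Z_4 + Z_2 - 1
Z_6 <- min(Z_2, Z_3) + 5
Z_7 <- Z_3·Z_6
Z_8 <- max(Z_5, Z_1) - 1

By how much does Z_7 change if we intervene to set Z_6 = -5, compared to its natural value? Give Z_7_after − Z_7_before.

Intervening sets Z_6 = -5 and removes its equation (Z_6 <- min(Z_2, Z_3) + 5).
Z_3 = min(Z_1, Z_2) + 6  [with Z_1=2, Z_2=3]  = 8
Z_7 = Z_3·Z_6  [with Z_3=8, Z_6=-5]  = -40
Without intervention: Z_3 = min(Z_1, Z_2) + 6  [with Z_1=2, Z_2=3]  = 8; Z_6 = min(Z_2, Z_3) + 5  [with Z_2=3, Z_3=8]  = 8; Z_7 = Z_3·Z_6  [with Z_3=8, Z_6=8]  = 64.
Change = -40 − 64 = -104.

-104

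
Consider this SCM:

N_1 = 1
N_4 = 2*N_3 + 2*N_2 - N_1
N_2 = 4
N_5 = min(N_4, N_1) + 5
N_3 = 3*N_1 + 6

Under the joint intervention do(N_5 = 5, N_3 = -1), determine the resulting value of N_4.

5

Under do(N_5 = 5, N_3 = -1), each intervened variable's structural equation is replaced by its fixed value.
N_4 = 2*N_3 + 2*N_2 - N_1  [with N_3=-1, N_2=4, N_1=1]  = 5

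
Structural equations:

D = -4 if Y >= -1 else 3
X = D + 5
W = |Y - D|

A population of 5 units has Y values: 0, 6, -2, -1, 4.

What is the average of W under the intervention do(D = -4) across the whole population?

Under do(D=-4), D's equation is replaced by D=-4 for every unit. Per-unit W: 4, 10, 2, 3, 8. Mean = 5.4.

5.4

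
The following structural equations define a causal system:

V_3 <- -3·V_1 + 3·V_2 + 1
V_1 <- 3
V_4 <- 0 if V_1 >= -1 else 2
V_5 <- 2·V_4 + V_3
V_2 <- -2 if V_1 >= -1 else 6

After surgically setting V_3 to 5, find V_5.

5

do(V_3=5) replaces the equation V_3 <- -3·V_1 + 3·V_2 + 1 with the constant V_3 = 5.
V_4 = 0 if V_1 >= -1 else 2  [with V_1=3]  = 0
V_5 = 2·V_4 + V_3  [with V_4=0, V_3=5]  = 5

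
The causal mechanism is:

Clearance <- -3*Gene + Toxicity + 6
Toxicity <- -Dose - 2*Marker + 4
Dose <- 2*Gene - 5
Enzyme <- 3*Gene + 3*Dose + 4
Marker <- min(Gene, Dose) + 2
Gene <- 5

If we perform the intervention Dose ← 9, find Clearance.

-28

Under do(Dose=9), the mechanism Dose <- 2*Gene - 5 is discarded; Dose is fixed at 9.
Marker = min(Gene, Dose) + 2  [with Gene=5, Dose=9]  = 7
Toxicity = -Dose - 2*Marker + 4  [with Dose=9, Marker=7]  = -19
Clearance = -3*Gene + Toxicity + 6  [with Gene=5, Toxicity=-19]  = -28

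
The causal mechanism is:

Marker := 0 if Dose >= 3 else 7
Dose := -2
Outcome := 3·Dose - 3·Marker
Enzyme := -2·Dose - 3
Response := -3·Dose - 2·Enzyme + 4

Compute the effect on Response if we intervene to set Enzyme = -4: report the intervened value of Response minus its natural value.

10

Under do(Enzyme=-4), the mechanism Enzyme := -2·Dose - 3 is discarded; Enzyme is fixed at -4.
Response = -3·Dose - 2·Enzyme + 4  [with Dose=-2, Enzyme=-4]  = 18
Without intervention: Enzyme = -2·Dose - 3  [with Dose=-2]  = 1; Response = -3·Dose - 2·Enzyme + 4  [with Dose=-2, Enzyme=1]  = 8.
Change = 18 − 8 = 10.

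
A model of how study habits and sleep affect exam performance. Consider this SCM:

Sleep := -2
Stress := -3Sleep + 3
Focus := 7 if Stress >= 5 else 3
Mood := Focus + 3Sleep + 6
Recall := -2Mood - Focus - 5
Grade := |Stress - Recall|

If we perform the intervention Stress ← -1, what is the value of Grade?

13

Under do(Stress=-1), the mechanism Stress := -3Sleep + 3 is discarded; Stress is fixed at -1.
Focus = 7 if Stress >= 5 else 3  [with Stress=-1]  = 3
Mood = Focus + 3Sleep + 6  [with Focus=3, Sleep=-2]  = 3
Recall = -2Mood - Focus - 5  [with Mood=3, Focus=3]  = -14
Grade = |Stress - Recall|  [with Stress=-1, Recall=-14]  = 13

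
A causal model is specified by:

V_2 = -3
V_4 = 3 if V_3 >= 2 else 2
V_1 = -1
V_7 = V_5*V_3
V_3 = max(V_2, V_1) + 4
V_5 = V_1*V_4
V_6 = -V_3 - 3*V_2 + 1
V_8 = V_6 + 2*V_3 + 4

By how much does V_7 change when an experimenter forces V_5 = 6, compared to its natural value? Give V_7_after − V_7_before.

27

Under do(V_5=6), the mechanism V_5 = V_1*V_4 is discarded; V_5 is fixed at 6.
V_3 = max(V_2, V_1) + 4  [with V_2=-3, V_1=-1]  = 3
V_7 = V_5*V_3  [with V_5=6, V_3=3]  = 18
Without intervention: V_3 = max(V_2, V_1) + 4  [with V_2=-3, V_1=-1]  = 3; V_4 = 3 if V_3 >= 2 else 2  [with V_3=3]  = 3; V_5 = V_1*V_4  [with V_1=-1, V_4=3]  = -3; V_7 = V_5*V_3  [with V_5=-3, V_3=3]  = -9.
Change = 18 − (-9) = 27.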